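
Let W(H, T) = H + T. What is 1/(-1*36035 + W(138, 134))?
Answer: -1/35763 ≈ -2.7962e-5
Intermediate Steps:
1/(-1*36035 + W(138, 134)) = 1/(-1*36035 + (138 + 134)) = 1/(-36035 + 272) = 1/(-35763) = -1/35763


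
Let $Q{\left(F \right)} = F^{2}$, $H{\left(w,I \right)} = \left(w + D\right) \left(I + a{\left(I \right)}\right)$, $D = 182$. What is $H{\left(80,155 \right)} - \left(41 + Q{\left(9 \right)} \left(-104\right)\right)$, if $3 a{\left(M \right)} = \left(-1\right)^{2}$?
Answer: $\frac{147241}{3} \approx 49080.0$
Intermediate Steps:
$a{\left(M \right)} = \frac{1}{3}$ ($a{\left(M \right)} = \frac{\left(-1\right)^{2}}{3} = \frac{1}{3} \cdot 1 = \frac{1}{3}$)
$H{\left(w,I \right)} = \left(182 + w\right) \left(\frac{1}{3} + I\right)$ ($H{\left(w,I \right)} = \left(w + 182\right) \left(I + \frac{1}{3}\right) = \left(182 + w\right) \left(\frac{1}{3} + I\right)$)
$H{\left(80,155 \right)} - \left(41 + Q{\left(9 \right)} \left(-104\right)\right) = \left(\frac{182}{3} + 182 \cdot 155 + \frac{1}{3} \cdot 80 + 155 \cdot 80\right) - \left(41 + 9^{2} \left(-104\right)\right) = \left(\frac{182}{3} + 28210 + \frac{80}{3} + 12400\right) - \left(41 + 81 \left(-104\right)\right) = \frac{122092}{3} - \left(41 - 8424\right) = \frac{122092}{3} - -8383 = \frac{122092}{3} + 8383 = \frac{147241}{3}$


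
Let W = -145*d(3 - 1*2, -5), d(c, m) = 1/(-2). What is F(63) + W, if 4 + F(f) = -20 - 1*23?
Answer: 51/2 ≈ 25.500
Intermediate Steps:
F(f) = -47 (F(f) = -4 + (-20 - 1*23) = -4 + (-20 - 23) = -4 - 43 = -47)
d(c, m) = -½
W = 145/2 (W = -145*(-½) = 145/2 ≈ 72.500)
F(63) + W = -47 + 145/2 = 51/2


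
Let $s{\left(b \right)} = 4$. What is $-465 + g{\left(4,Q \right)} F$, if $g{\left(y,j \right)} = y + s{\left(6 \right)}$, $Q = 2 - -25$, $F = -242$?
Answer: $-2401$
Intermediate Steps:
$Q = 27$ ($Q = 2 + 25 = 27$)
$g{\left(y,j \right)} = 4 + y$ ($g{\left(y,j \right)} = y + 4 = 4 + y$)
$-465 + g{\left(4,Q \right)} F = -465 + \left(4 + 4\right) \left(-242\right) = -465 + 8 \left(-242\right) = -465 - 1936 = -2401$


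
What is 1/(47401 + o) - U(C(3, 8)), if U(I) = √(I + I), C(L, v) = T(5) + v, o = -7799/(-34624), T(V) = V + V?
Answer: -9847285514/1641220023 ≈ -6.0000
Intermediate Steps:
T(V) = 2*V
o = 7799/34624 (o = -7799*(-1/34624) = 7799/34624 ≈ 0.22525)
C(L, v) = 10 + v (C(L, v) = 2*5 + v = 10 + v)
U(I) = √2*√I (U(I) = √(2*I) = √2*√I)
1/(47401 + o) - U(C(3, 8)) = 1/(47401 + 7799/34624) - √2*√(10 + 8) = 1/(1641220023/34624) - √2*√18 = 34624/1641220023 - √2*3*√2 = 34624/1641220023 - 1*6 = 34624/1641220023 - 6 = -9847285514/1641220023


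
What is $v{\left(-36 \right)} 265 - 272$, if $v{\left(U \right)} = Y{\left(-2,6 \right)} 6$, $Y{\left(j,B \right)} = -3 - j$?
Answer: $-1862$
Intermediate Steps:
$v{\left(U \right)} = -6$ ($v{\left(U \right)} = \left(-3 - -2\right) 6 = \left(-3 + 2\right) 6 = \left(-1\right) 6 = -6$)
$v{\left(-36 \right)} 265 - 272 = \left(-6\right) 265 - 272 = -1590 - 272 = -1862$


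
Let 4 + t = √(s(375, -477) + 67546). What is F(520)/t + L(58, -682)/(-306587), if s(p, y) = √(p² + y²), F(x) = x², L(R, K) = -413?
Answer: 413/306587 - 270400/(4 - √(67546 + 3*√40906)) ≈ 1051.9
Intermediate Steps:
t = -4 + √(67546 + 3*√40906) (t = -4 + √(√(375² + (-477)²) + 67546) = -4 + √(√(140625 + 227529) + 67546) = -4 + √(√368154 + 67546) = -4 + √(3*√40906 + 67546) = -4 + √(67546 + 3*√40906) ≈ 257.06)
F(520)/t + L(58, -682)/(-306587) = 520²/(-4 + √(67546 + 3*√40906)) - 413/(-306587) = 270400/(-4 + √(67546 + 3*√40906)) - 413*(-1/306587) = 270400/(-4 + √(67546 + 3*√40906)) + 413/306587 = 413/306587 + 270400/(-4 + √(67546 + 3*√40906))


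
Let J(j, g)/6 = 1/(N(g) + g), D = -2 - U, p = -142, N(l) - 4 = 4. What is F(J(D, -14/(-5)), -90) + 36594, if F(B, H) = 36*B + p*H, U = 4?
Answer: 49394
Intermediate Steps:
N(l) = 8 (N(l) = 4 + 4 = 8)
D = -6 (D = -2 - 1*4 = -2 - 4 = -6)
J(j, g) = 6/(8 + g)
F(B, H) = -142*H + 36*B (F(B, H) = 36*B - 142*H = -142*H + 36*B)
F(J(D, -14/(-5)), -90) + 36594 = (-142*(-90) + 36*(6/(8 - 14/(-5)))) + 36594 = (12780 + 36*(6/(8 - 14*(-1/5)))) + 36594 = (12780 + 36*(6/(8 + 14/5))) + 36594 = (12780 + 36*(6/(54/5))) + 36594 = (12780 + 36*(6*(5/54))) + 36594 = (12780 + 36*(5/9)) + 36594 = (12780 + 20) + 36594 = 12800 + 36594 = 49394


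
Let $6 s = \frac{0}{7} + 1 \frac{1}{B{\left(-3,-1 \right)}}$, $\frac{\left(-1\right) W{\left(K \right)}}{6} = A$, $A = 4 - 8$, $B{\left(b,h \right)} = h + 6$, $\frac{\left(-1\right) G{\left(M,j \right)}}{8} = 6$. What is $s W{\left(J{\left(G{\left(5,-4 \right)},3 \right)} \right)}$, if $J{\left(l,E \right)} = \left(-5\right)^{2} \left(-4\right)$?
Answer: $\frac{4}{5} \approx 0.8$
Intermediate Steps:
$G{\left(M,j \right)} = -48$ ($G{\left(M,j \right)} = \left(-8\right) 6 = -48$)
$B{\left(b,h \right)} = 6 + h$
$J{\left(l,E \right)} = -100$ ($J{\left(l,E \right)} = 25 \left(-4\right) = -100$)
$A = -4$ ($A = 4 - 8 = -4$)
$W{\left(K \right)} = 24$ ($W{\left(K \right)} = \left(-6\right) \left(-4\right) = 24$)
$s = \frac{1}{30}$ ($s = \frac{\frac{0}{7} + 1 \frac{1}{6 - 1}}{6} = \frac{0 \cdot \frac{1}{7} + 1 \cdot \frac{1}{5}}{6} = \frac{0 + 1 \cdot \frac{1}{5}}{6} = \frac{0 + \frac{1}{5}}{6} = \frac{1}{6} \cdot \frac{1}{5} = \frac{1}{30} \approx 0.033333$)
$s W{\left(J{\left(G{\left(5,-4 \right)},3 \right)} \right)} = \frac{1}{30} \cdot 24 = \frac{4}{5}$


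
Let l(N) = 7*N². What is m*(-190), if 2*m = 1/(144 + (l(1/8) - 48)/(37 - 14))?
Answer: -139840/208903 ≈ -0.66940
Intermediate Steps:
m = 736/208903 (m = 1/(2*(144 + (7*(1/8)² - 48)/(37 - 14))) = 1/(2*(144 + (7*(⅛)² - 48)/23)) = 1/(2*(144 + (7*(1/64) - 48)*(1/23))) = 1/(2*(144 + (7/64 - 48)*(1/23))) = 1/(2*(144 - 3065/64*1/23)) = 1/(2*(144 - 3065/1472)) = 1/(2*(208903/1472)) = (½)*(1472/208903) = 736/208903 ≈ 0.0035232)
m*(-190) = (736/208903)*(-190) = -139840/208903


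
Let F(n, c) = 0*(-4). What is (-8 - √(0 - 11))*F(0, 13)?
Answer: 0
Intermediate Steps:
F(n, c) = 0
(-8 - √(0 - 11))*F(0, 13) = (-8 - √(0 - 11))*0 = (-8 - √(-11))*0 = (-8 - I*√11)*0 = 0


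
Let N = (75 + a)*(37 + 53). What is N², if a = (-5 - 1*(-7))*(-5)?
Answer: 34222500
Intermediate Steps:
a = -10 (a = (-5 + 7)*(-5) = 2*(-5) = -10)
N = 5850 (N = (75 - 10)*(37 + 53) = 65*90 = 5850)
N² = 5850² = 34222500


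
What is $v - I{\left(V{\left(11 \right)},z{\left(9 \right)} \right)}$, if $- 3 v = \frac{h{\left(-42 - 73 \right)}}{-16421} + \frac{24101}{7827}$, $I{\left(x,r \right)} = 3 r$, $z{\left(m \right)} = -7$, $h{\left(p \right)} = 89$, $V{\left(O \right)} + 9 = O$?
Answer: $\frac{7702145603}{385581501} \approx 19.975$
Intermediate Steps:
$V{\left(O \right)} = -9 + O$
$v = - \frac{395065918}{385581501}$ ($v = - \frac{\frac{89}{-16421} + \frac{24101}{7827}}{3} = - \frac{89 \left(- \frac{1}{16421}\right) + 24101 \cdot \frac{1}{7827}}{3} = - \frac{- \frac{89}{16421} + \frac{24101}{7827}}{3} = \left(- \frac{1}{3}\right) \frac{395065918}{128527167} = - \frac{395065918}{385581501} \approx -1.0246$)
$v - I{\left(V{\left(11 \right)},z{\left(9 \right)} \right)} = - \frac{395065918}{385581501} - 3 \left(-7\right) = - \frac{395065918}{385581501} - -21 = - \frac{395065918}{385581501} + 21 = \frac{7702145603}{385581501}$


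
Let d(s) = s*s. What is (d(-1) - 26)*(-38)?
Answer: 950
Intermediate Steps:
d(s) = s**2
(d(-1) - 26)*(-38) = ((-1)**2 - 26)*(-38) = (1 - 26)*(-38) = -25*(-38) = 950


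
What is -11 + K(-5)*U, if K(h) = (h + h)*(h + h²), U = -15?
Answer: 2989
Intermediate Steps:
K(h) = 2*h*(h + h²) (K(h) = (2*h)*(h + h²) = 2*h*(h + h²))
-11 + K(-5)*U = -11 + (2*(-5)²*(1 - 5))*(-15) = -11 + (2*25*(-4))*(-15) = -11 - 200*(-15) = -11 + 3000 = 2989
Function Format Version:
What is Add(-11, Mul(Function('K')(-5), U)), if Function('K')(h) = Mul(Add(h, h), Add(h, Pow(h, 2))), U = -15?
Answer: 2989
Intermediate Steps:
Function('K')(h) = Mul(2, h, Add(h, Pow(h, 2))) (Function('K')(h) = Mul(Mul(2, h), Add(h, Pow(h, 2))) = Mul(2, h, Add(h, Pow(h, 2))))
Add(-11, Mul(Function('K')(-5), U)) = Add(-11, Mul(Mul(2, Pow(-5, 2), Add(1, -5)), -15)) = Add(-11, Mul(Mul(2, 25, -4), -15)) = Add(-11, Mul(-200, -15)) = Add(-11, 3000) = 2989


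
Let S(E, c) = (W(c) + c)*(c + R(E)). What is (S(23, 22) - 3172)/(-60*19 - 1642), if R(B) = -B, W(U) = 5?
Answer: 3199/2782 ≈ 1.1499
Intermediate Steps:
S(E, c) = (5 + c)*(c - E)
(S(23, 22) - 3172)/(-60*19 - 1642) = ((22**2 - 5*23 + 5*22 - 1*23*22) - 3172)/(-60*19 - 1642) = ((484 - 115 + 110 - 506) - 3172)/(-1140 - 1642) = (-27 - 3172)/(-2782) = -3199*(-1/2782) = 3199/2782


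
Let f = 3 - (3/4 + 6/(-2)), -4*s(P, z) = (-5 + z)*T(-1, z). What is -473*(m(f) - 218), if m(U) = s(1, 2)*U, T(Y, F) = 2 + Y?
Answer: 1620025/16 ≈ 1.0125e+5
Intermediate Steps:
s(P, z) = 5/4 - z/4 (s(P, z) = -(-5 + z)*(2 - 1)/4 = -(-5 + z)/4 = 5/4 - z/4)
f = 21/4 (f = 3 - (3*(¼) + 6*(-½)) = 3 - (¾ - 3) = 3 - 1*(-9/4) = 3 + 9/4 = 21/4 ≈ 5.2500)
m(U) = 3*U/4 (m(U) = (5/4 - ¼*2)*U = (5/4 - ½)*U = 3*U/4)
-473*(m(f) - 218) = -473*((¾)*(21/4) - 218) = -473*(63/16 - 218) = -473*(-3425/16) = 1620025/16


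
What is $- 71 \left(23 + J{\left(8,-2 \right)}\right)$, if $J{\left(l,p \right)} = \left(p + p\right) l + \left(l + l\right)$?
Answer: $-497$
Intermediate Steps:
$J{\left(l,p \right)} = 2 l + 2 l p$ ($J{\left(l,p \right)} = 2 p l + 2 l = 2 l p + 2 l = 2 l + 2 l p$)
$- 71 \left(23 + J{\left(8,-2 \right)}\right) = - 71 \left(23 + 2 \cdot 8 \left(1 - 2\right)\right) = - 71 \left(23 + 2 \cdot 8 \left(-1\right)\right) = - 71 \left(23 - 16\right) = \left(-71\right) 7 = -497$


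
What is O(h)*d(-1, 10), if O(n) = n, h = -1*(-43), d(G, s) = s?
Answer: 430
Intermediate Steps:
h = 43
O(h)*d(-1, 10) = 43*10 = 430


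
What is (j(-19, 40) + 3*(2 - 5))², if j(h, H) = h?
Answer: 784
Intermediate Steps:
(j(-19, 40) + 3*(2 - 5))² = (-19 + 3*(2 - 5))² = (-19 + 3*(-3))² = (-19 - 9)² = (-28)² = 784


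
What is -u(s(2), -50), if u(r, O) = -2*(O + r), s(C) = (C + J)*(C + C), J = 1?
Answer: -76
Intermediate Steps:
s(C) = 2*C*(1 + C) (s(C) = (C + 1)*(C + C) = (1 + C)*(2*C) = 2*C*(1 + C))
u(r, O) = -2*O - 2*r
-u(s(2), -50) = -(-2*(-50) - 4*2*(1 + 2)) = -(100 - 4*2*3) = -(100 - 2*12) = -(100 - 24) = -1*76 = -76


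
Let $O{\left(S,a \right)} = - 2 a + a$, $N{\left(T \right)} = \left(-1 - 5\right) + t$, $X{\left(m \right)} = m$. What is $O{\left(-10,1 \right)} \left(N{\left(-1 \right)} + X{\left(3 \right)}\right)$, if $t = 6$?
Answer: $-3$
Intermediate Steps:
$N{\left(T \right)} = 0$ ($N{\left(T \right)} = \left(-1 - 5\right) + 6 = -6 + 6 = 0$)
$O{\left(S,a \right)} = - a$
$O{\left(-10,1 \right)} \left(N{\left(-1 \right)} + X{\left(3 \right)}\right) = \left(-1\right) 1 \left(0 + 3\right) = \left(-1\right) 3 = -3$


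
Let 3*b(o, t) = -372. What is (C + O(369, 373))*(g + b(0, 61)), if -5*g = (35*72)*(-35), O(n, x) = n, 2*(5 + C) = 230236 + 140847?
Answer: 3256320738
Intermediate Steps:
b(o, t) = -124 (b(o, t) = (⅓)*(-372) = -124)
C = 371073/2 (C = -5 + (230236 + 140847)/2 = -5 + (½)*371083 = -5 + 371083/2 = 371073/2 ≈ 1.8554e+5)
g = 17640 (g = -35*72*(-35)/5 = -504*(-35) = -⅕*(-88200) = 17640)
(C + O(369, 373))*(g + b(0, 61)) = (371073/2 + 369)*(17640 - 124) = (371811/2)*17516 = 3256320738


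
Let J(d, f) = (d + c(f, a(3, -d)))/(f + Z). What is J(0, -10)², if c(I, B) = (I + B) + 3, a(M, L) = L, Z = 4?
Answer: 49/36 ≈ 1.3611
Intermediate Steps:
c(I, B) = 3 + B + I (c(I, B) = (B + I) + 3 = 3 + B + I)
J(d, f) = (3 + f)/(4 + f) (J(d, f) = (d + (3 - d + f))/(f + 4) = (d + (3 + f - d))/(4 + f) = (3 + f)/(4 + f))
J(0, -10)² = ((3 - 10)/(4 - 10))² = (-7/(-6))² = (-⅙*(-7))² = (7/6)² = 49/36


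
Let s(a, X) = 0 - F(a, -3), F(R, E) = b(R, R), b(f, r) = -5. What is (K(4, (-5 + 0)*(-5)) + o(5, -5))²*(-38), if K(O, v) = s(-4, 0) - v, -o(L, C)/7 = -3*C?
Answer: -593750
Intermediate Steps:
F(R, E) = -5
o(L, C) = 21*C (o(L, C) = -(-21)*C = 21*C)
s(a, X) = 5 (s(a, X) = 0 - 1*(-5) = 0 + 5 = 5)
K(O, v) = 5 - v
(K(4, (-5 + 0)*(-5)) + o(5, -5))²*(-38) = ((5 - (-5 + 0)*(-5)) + 21*(-5))²*(-38) = ((5 - (-5)*(-5)) - 105)²*(-38) = ((5 - 1*25) - 105)²*(-38) = ((5 - 25) - 105)²*(-38) = (-20 - 105)²*(-38) = (-125)²*(-38) = 15625*(-38) = -593750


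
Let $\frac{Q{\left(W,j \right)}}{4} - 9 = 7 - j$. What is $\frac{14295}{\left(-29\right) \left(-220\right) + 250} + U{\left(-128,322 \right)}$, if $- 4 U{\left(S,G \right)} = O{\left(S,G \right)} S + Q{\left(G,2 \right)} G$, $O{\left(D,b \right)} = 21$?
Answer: $- \frac{1694559}{442} \approx -3833.8$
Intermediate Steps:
$Q{\left(W,j \right)} = 64 - 4 j$ ($Q{\left(W,j \right)} = 36 + 4 \left(7 - j\right) = 36 - \left(-28 + 4 j\right) = 64 - 4 j$)
$U{\left(S,G \right)} = - 14 G - \frac{21 S}{4}$ ($U{\left(S,G \right)} = - \frac{21 S + \left(64 - 8\right) G}{4} = - \frac{21 S + 56 G}{4} = - 14 G - \frac{21 S}{4}$)
$\frac{14295}{\left(-29\right) \left(-220\right) + 250} + U{\left(-128,322 \right)} = \frac{14295}{\left(-29\right) \left(-220\right) + 250} - 3836 = \frac{14295}{6380 + 250} + \left(-4508 + 672\right) = \frac{14295}{6630} - 3836 = 14295 \cdot \frac{1}{6630} - 3836 = \frac{953}{442} - 3836 = - \frac{1694559}{442}$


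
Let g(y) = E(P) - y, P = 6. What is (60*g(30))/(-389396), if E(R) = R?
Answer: 360/97349 ≈ 0.0036980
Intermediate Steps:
g(y) = 6 - y
(60*g(30))/(-389396) = (60*(6 - 1*30))/(-389396) = (60*(6 - 30))*(-1/389396) = (60*(-24))*(-1/389396) = -1440*(-1/389396) = 360/97349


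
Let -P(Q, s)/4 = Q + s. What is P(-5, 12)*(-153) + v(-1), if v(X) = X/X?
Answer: 4285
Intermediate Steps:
v(X) = 1
P(Q, s) = -4*Q - 4*s (P(Q, s) = -4*(Q + s) = -4*Q - 4*s)
P(-5, 12)*(-153) + v(-1) = (-4*(-5) - 4*12)*(-153) + 1 = (20 - 48)*(-153) + 1 = -28*(-153) + 1 = 4284 + 1 = 4285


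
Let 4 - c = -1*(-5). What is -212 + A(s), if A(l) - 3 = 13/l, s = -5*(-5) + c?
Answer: -5003/24 ≈ -208.46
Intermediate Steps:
c = -1 (c = 4 - (-1)*(-5) = 4 - 1*5 = 4 - 5 = -1)
s = 24 (s = -5*(-5) - 1 = 25 - 1 = 24)
A(l) = 3 + 13/l
-212 + A(s) = -212 + (3 + 13/24) = -212 + 85/24 = -5003/24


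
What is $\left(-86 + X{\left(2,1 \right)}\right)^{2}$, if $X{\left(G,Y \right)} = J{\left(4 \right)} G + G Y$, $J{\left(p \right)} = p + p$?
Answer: $4624$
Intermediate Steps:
$J{\left(p \right)} = 2 p$
$X{\left(G,Y \right)} = 8 G + G Y$ ($X{\left(G,Y \right)} = 2 \cdot 4 G + G Y = 8 G + G Y$)
$\left(-86 + X{\left(2,1 \right)}\right)^{2} = \left(-86 + 2 \left(8 + 1\right)\right)^{2} = \left(-86 + 2 \cdot 9\right)^{2} = \left(-86 + 18\right)^{2} = \left(-68\right)^{2} = 4624$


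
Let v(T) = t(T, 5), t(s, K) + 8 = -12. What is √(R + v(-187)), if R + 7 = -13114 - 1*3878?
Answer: 3*I*√1891 ≈ 130.46*I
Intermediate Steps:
t(s, K) = -20 (t(s, K) = -8 - 12 = -20)
v(T) = -20
R = -16999 (R = -7 + (-13114 - 1*3878) = -7 + (-13114 - 3878) = -7 - 16992 = -16999)
√(R + v(-187)) = √(-16999 - 20) = √(-17019) = 3*I*√1891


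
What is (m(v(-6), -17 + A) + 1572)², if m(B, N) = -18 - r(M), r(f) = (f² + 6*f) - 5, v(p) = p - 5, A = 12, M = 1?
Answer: 2408704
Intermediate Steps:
v(p) = -5 + p
r(f) = -5 + f² + 6*f
m(B, N) = -20 (m(B, N) = -18 - (-5 + 1² + 6*1) = -18 - (-5 + 1 + 6) = -18 - 1*2 = -18 - 2 = -20)
(m(v(-6), -17 + A) + 1572)² = (-20 + 1572)² = 1552² = 2408704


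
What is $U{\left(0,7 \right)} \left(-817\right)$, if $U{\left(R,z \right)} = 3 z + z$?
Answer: $-22876$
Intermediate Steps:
$U{\left(R,z \right)} = 4 z$
$U{\left(0,7 \right)} \left(-817\right) = 4 \cdot 7 \left(-817\right) = 28 \left(-817\right) = -22876$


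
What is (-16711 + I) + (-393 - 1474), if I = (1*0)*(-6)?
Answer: -18578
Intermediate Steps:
I = 0 (I = 0*(-6) = 0)
(-16711 + I) + (-393 - 1474) = (-16711 + 0) + (-393 - 1474) = -16711 - 1867 = -18578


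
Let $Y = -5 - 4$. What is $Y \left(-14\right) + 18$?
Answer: $144$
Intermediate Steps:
$Y = -9$ ($Y = -5 - 4 = -9$)
$Y \left(-14\right) + 18 = \left(-9\right) \left(-14\right) + 18 = 126 + 18 = 144$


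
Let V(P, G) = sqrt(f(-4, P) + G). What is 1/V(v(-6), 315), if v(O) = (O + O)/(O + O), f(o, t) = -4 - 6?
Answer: sqrt(305)/305 ≈ 0.057260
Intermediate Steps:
f(o, t) = -10
v(O) = 1 (v(O) = (2*O)/((2*O)) = (2*O)*(1/(2*O)) = 1)
V(P, G) = sqrt(-10 + G)
1/V(v(-6), 315) = 1/(sqrt(-10 + 315)) = 1/(sqrt(305)) = sqrt(305)/305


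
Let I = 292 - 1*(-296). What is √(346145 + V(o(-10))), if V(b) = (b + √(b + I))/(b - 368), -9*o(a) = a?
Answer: √(3774089515560 - 9906*√5302)/3302 ≈ 588.34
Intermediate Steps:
I = 588 (I = 292 + 296 = 588)
o(a) = -a/9
V(b) = (b + √(588 + b))/(-368 + b) (V(b) = (b + √(b + 588))/(b - 368) = (b + √(588 + b))/(-368 + b))
√(346145 + V(o(-10))) = √(346145 + (-⅑*(-10) + √(588 - ⅑*(-10)))/(-368 - ⅑*(-10))) = √(346145 + (10/9 + √(588 + 10/9))/(-368 + 10/9)) = √(346145 + (10/9 + √(5302/9))/(-3302/9)) = √(346145 - 9*(10/9 + √5302/3)/3302) = √(346145 + (-5/1651 - 3*√5302/3302)) = √(571485390/1651 - 3*√5302/3302)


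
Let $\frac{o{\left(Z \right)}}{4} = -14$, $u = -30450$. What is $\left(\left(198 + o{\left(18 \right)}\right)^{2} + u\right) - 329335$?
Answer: $-339621$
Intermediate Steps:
$o{\left(Z \right)} = -56$ ($o{\left(Z \right)} = 4 \left(-14\right) = -56$)
$\left(\left(198 + o{\left(18 \right)}\right)^{2} + u\right) - 329335 = \left(\left(198 - 56\right)^{2} - 30450\right) - 329335 = \left(142^{2} - 30450\right) - 329335 = \left(20164 - 30450\right) - 329335 = -10286 - 329335 = -339621$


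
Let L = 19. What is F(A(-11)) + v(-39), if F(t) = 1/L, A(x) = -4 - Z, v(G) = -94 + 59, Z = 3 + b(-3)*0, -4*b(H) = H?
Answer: -664/19 ≈ -34.947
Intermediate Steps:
b(H) = -H/4
Z = 3 (Z = 3 - 1/4*(-3)*0 = 3 + (3/4)*0 = 3 + 0 = 3)
v(G) = -35
A(x) = -7 (A(x) = -4 - 1*3 = -4 - 3 = -7)
F(t) = 1/19
F(A(-11)) + v(-39) = 1/19 - 35 = -664/19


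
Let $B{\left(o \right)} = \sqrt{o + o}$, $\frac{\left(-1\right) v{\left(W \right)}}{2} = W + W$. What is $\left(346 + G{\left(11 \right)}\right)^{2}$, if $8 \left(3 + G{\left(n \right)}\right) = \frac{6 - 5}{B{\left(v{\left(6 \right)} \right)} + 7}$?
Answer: $\frac{3 \left(- 2522651 i + 140558656 \sqrt{3}\right)}{64 \left(- i + 56 \sqrt{3}\right)} \approx 1.1766 \cdot 10^{5} - 6.1248 i$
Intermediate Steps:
$v{\left(W \right)} = - 4 W$ ($v{\left(W \right)} = - 2 \left(W + W\right) = - 2 \cdot 2 W = - 4 W$)
$B{\left(o \right)} = \sqrt{2} \sqrt{o}$ ($B{\left(o \right)} = \sqrt{2 o} = \sqrt{2} \sqrt{o}$)
$G{\left(n \right)} = -3 + \frac{1}{8 \left(7 + 4 i \sqrt{3}\right)}$ ($G{\left(n \right)} = -3 + \frac{\left(6 - 5\right) \frac{1}{\sqrt{2} \sqrt{\left(-4\right) 6} + 7}}{8} = -3 + \frac{1 \frac{1}{\sqrt{2} \sqrt{-24} + 7}}{8} = -3 + \frac{1 \frac{1}{\sqrt{2} \cdot 2 i \sqrt{6} + 7}}{8} = -3 + \frac{1 \frac{1}{4 i \sqrt{3} + 7}}{8} = -3 + \frac{1 \frac{1}{7 + 4 i \sqrt{3}}}{8} = -3 + \frac{1}{8 \left(7 + 4 i \sqrt{3}\right)}$)
$\left(346 + G{\left(11 \right)}\right)^{2} = \left(346 + \frac{- 96 \sqrt{3} + 167 i}{8 \left(- 7 i + 4 \sqrt{3}\right)}\right)^{2}$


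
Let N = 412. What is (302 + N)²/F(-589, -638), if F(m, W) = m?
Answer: -509796/589 ≈ -865.53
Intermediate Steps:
(302 + N)²/F(-589, -638) = (302 + 412)²/(-589) = 714²*(-1/589) = 509796*(-1/589) = -509796/589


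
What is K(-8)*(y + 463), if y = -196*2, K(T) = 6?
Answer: 426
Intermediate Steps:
y = -392
K(-8)*(y + 463) = 6*(-392 + 463) = 6*71 = 426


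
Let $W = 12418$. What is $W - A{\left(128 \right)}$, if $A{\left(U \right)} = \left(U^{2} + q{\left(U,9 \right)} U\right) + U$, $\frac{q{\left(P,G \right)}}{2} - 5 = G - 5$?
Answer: $-6398$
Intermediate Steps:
$q{\left(P,G \right)} = 2 G$ ($q{\left(P,G \right)} = 10 + 2 \left(G - 5\right) = 10 + 2 \left(-5 + G\right) = 10 + \left(-10 + 2 G\right) = 2 G$)
$A{\left(U \right)} = U^{2} + 19 U$ ($A{\left(U \right)} = \left(U^{2} + 2 \cdot 9 U\right) + U = \left(U^{2} + 18 U\right) + U = U^{2} + 19 U$)
$W - A{\left(128 \right)} = 12418 - 128 \left(19 + 128\right) = 12418 - 128 \cdot 147 = 12418 - 18816 = -6398$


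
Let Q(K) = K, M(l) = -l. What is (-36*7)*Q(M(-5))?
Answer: -1260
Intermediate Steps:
(-36*7)*Q(M(-5)) = (-36*7)*(-1*(-5)) = -252*5 = -1260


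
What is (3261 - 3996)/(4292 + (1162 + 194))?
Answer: -735/5648 ≈ -0.13013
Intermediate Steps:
(3261 - 3996)/(4292 + (1162 + 194)) = -735/(4292 + 1356) = -735/5648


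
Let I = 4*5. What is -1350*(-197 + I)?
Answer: 238950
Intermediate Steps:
I = 20
-1350*(-197 + I) = -1350*(-197 + 20) = -1350*(-177) = 238950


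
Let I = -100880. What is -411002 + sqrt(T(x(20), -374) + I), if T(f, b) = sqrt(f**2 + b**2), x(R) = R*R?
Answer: -411002 + I*sqrt(100880 - 2*sqrt(74969)) ≈ -4.11e+5 + 316.75*I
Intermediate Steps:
x(R) = R**2
T(f, b) = sqrt(b**2 + f**2)
-411002 + sqrt(T(x(20), -374) + I) = -411002 + sqrt(sqrt((-374)**2 + (20**2)**2) - 100880) = -411002 + sqrt(sqrt(139876 + 400**2) - 100880) = -411002 + sqrt(sqrt(139876 + 160000) - 100880) = -411002 + sqrt(sqrt(299876) - 100880) = -411002 + sqrt(2*sqrt(74969) - 100880) = -411002 + sqrt(-100880 + 2*sqrt(74969))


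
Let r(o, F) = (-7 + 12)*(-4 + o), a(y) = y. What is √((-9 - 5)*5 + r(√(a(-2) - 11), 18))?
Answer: √(-90 + 5*I*√13) ≈ 0.94546 + 9.5338*I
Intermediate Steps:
r(o, F) = -20 + 5*o (r(o, F) = 5*(-4 + o) = -20 + 5*o)
√((-9 - 5)*5 + r(√(a(-2) - 11), 18)) = √((-9 - 5)*5 + (-20 + 5*√(-2 - 11))) = √(-14*5 + (-20 + 5*√(-13))) = √(-70 + (-20 + 5*(I*√13))) = √(-70 + (-20 + 5*I*√13)) = √(-90 + 5*I*√13)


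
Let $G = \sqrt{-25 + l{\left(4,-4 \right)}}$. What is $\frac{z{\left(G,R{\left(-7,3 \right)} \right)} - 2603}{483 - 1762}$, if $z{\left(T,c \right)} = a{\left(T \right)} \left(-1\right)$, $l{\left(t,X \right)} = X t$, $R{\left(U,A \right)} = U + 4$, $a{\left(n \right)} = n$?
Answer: $\frac{2603}{1279} + \frac{i \sqrt{41}}{1279} \approx 2.0352 + 0.0050064 i$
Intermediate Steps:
$R{\left(U,A \right)} = 4 + U$
$G = i \sqrt{41}$ ($G = \sqrt{-25 - 16} = \sqrt{-41} = i \sqrt{41} \approx 6.4031 i$)
$z{\left(T,c \right)} = - T$ ($z{\left(T,c \right)} = T \left(-1\right) = - T$)
$\frac{z{\left(G,R{\left(-7,3 \right)} \right)} - 2603}{483 - 1762} = \frac{- i \sqrt{41} - 2603}{483 - 1762} = \frac{- i \sqrt{41} - 2603}{-1279} = \left(-2603 - i \sqrt{41}\right) \left(- \frac{1}{1279}\right) = \frac{2603}{1279} + \frac{i \sqrt{41}}{1279}$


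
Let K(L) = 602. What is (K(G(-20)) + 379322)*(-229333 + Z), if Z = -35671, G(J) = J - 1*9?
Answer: -100681379696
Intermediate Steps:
G(J) = -9 + J (G(J) = J - 9 = -9 + J)
(K(G(-20)) + 379322)*(-229333 + Z) = (602 + 379322)*(-229333 - 35671) = 379924*(-265004) = -100681379696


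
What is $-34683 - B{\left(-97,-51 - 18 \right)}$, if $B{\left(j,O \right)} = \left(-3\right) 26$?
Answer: $-34605$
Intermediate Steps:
$B{\left(j,O \right)} = -78$
$-34683 - B{\left(-97,-51 - 18 \right)} = -34683 - -78 = -34683 + 78 = -34605$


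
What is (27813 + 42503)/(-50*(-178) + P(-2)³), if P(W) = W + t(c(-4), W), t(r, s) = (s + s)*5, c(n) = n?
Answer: -17579/437 ≈ -40.227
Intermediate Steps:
t(r, s) = 10*s (t(r, s) = (2*s)*5 = 10*s)
P(W) = 11*W (P(W) = W + 10*W = 11*W)
(27813 + 42503)/(-50*(-178) + P(-2)³) = (27813 + 42503)/(-50*(-178) + (11*(-2))³) = 70316/(8900 + (-22)³) = 70316/(8900 - 10648) = 70316/(-1748) = 70316*(-1/1748) = -17579/437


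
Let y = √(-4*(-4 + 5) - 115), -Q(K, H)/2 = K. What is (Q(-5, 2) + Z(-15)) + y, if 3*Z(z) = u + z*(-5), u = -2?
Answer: 103/3 + I*√119 ≈ 34.333 + 10.909*I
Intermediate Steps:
Q(K, H) = -2*K
Z(z) = -⅔ - 5*z/3 (Z(z) = (-2 + z*(-5))/3 = (-2 - 5*z)/3 = -⅔ - 5*z/3)
y = I*√119 (y = √(-4*1 - 115) = √(-4 - 115) = √(-119) = I*√119 ≈ 10.909*I)
(Q(-5, 2) + Z(-15)) + y = (-2*(-5) + (-⅔ - 5/3*(-15))) + I*√119 = (10 + (-⅔ + 25)) + I*√119 = (10 + 73/3) + I*√119 = 103/3 + I*√119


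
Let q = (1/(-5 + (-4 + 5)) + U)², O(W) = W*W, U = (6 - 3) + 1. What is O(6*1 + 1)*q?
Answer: 11025/16 ≈ 689.06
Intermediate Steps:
U = 4 (U = 3 + 1 = 4)
O(W) = W²
q = 225/16 (q = (1/(-5 + (-4 + 5)) + 4)² = (1/(-5 + 1) + 4)² = (1/(-4) + 4)² = (-¼ + 4)² = (15/4)² = 225/16 ≈ 14.063)
O(6*1 + 1)*q = (6*1 + 1)²*(225/16) = (6 + 1)²*(225/16) = 7²*(225/16) = 49*(225/16) = 11025/16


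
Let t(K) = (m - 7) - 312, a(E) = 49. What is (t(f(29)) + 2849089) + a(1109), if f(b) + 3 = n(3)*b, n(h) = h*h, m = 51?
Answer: 2848870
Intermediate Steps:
n(h) = h**2
f(b) = -3 + 9*b (f(b) = -3 + 3**2*b = -3 + 9*b)
t(K) = -268 (t(K) = (51 - 7) - 312 = 44 - 312 = -268)
(t(f(29)) + 2849089) + a(1109) = (-268 + 2849089) + 49 = 2848821 + 49 = 2848870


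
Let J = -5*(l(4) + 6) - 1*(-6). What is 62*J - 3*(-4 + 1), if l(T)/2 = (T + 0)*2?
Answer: -6439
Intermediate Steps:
l(T) = 4*T (l(T) = 2*((T + 0)*2) = 2*(T*2) = 2*(2*T) = 4*T)
J = -104 (J = -5*(4*4 + 6) - 1*(-6) = -5*(16 + 6) + 6 = -5*22 + 6 = -110 + 6 = -104)
62*J - 3*(-4 + 1) = 62*(-104) - 3*(-4 + 1) = -6448 - 3*(-3) = -6448 + 9 = -6439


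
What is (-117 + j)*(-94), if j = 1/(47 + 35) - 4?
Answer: 466287/41 ≈ 11373.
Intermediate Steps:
j = -327/82 (j = 1/82 - 4 = -327/82 ≈ -3.9878)
(-117 + j)*(-94) = (-117 - 327/82)*(-94) = -9921/82*(-94) = 466287/41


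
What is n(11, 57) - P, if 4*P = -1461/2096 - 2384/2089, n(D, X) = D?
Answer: 200704829/17514176 ≈ 11.460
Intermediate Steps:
P = -8048893/17514176 (P = (-1461/2096 - 2384/2089)/4 = (¼)*(-8048893/4378544) = -8048893/17514176 ≈ -0.45956)
n(11, 57) - P = 11 - 1*(-8048893/17514176) = 11 + 8048893/17514176 = 200704829/17514176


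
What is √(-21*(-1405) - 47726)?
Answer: I*√18221 ≈ 134.99*I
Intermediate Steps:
√(-21*(-1405) - 47726) = √(29505 - 47726) = √(-18221) = I*√18221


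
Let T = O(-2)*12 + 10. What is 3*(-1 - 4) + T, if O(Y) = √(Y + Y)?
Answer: -5 + 24*I ≈ -5.0 + 24.0*I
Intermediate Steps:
O(Y) = √2*√Y (O(Y) = √(2*Y) = √2*√Y)
T = 10 + 24*I (T = (√2*√(-2))*12 + 10 = (√2*(I*√2))*12 + 10 = (2*I)*12 + 10 = 24*I + 10 = 10 + 24*I ≈ 10.0 + 24.0*I)
3*(-1 - 4) + T = 3*(-1 - 4) + (10 + 24*I) = 3*(-5) + (10 + 24*I) = -15 + (10 + 24*I) = -5 + 24*I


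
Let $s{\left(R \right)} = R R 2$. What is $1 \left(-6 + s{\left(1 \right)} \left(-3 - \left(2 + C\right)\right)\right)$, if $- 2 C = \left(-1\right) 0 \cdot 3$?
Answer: $-16$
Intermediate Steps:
$s{\left(R \right)} = 2 R^{2}$ ($s{\left(R \right)} = R^{2} \cdot 2 = 2 R^{2}$)
$C = 0$ ($C = - \frac{\left(-1\right) 0 \cdot 3}{2} = - \frac{0 \cdot 3}{2} = \left(- \frac{1}{2}\right) 0 = 0$)
$1 \left(-6 + s{\left(1 \right)} \left(-3 - \left(2 + C\right)\right)\right) = 1 \left(-6 + 2 \cdot 1^{2} \left(-3 - 2\right)\right) = 1 \left(-6 + 2 \cdot 1 \left(-3 + \left(-2 + 0\right)\right)\right) = 1 \left(-6 + 2 \left(-3 - 2\right)\right) = 1 \left(-6 + 2 \left(-5\right)\right) = 1 \left(-6 - 10\right) = 1 \left(-16\right) = -16$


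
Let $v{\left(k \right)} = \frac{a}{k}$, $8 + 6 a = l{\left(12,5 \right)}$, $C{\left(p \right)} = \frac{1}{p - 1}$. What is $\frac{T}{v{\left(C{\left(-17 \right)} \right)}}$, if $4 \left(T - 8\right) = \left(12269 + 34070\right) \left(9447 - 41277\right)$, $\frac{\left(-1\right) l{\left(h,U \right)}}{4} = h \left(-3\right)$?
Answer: $\frac{737485169}{816} \approx 9.0378 \cdot 10^{5}$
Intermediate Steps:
$l{\left(h,U \right)} = 12 h$ ($l{\left(h,U \right)} = - 4 h \left(-3\right) = - 4 \left(- 3 h\right) = 12 h$)
$C{\left(p \right)} = \frac{1}{-1 + p}$
$a = \frac{68}{3}$ ($a = - \frac{4}{3} + \frac{12 \cdot 12}{6} = - \frac{4}{3} + \frac{1}{6} \cdot 144 = - \frac{4}{3} + 24 = \frac{68}{3} \approx 22.667$)
$v{\left(k \right)} = \frac{68}{3 k}$
$T = - \frac{737485169}{2}$ ($T = 8 + \frac{\left(12269 + 34070\right) \left(9447 - 41277\right)}{4} = 8 + \frac{46339 \left(-31830\right)}{4} = 8 + \frac{1}{4} \left(-1474970370\right) = 8 - \frac{737485185}{2} = - \frac{737485169}{2} \approx -3.6874 \cdot 10^{8}$)
$\frac{T}{v{\left(C{\left(-17 \right)} \right)}} = - \frac{737485169}{2 \frac{68}{3 \frac{1}{-1 - 17}}} = - \frac{737485169}{2 \frac{68}{3 \frac{1}{-18}}} = - \frac{737485169}{2 \frac{68}{3 \left(- \frac{1}{18}\right)}} = - \frac{737485169}{2 \cdot \frac{68}{3} \left(-18\right)} = - \frac{737485169}{2 \left(-408\right)} = \left(- \frac{737485169}{2}\right) \left(- \frac{1}{408}\right) = \frac{737485169}{816}$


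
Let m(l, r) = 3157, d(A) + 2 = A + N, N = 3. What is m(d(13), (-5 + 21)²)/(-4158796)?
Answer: -3157/4158796 ≈ -0.00075911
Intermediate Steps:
d(A) = 1 + A (d(A) = -2 + (A + 3) = -2 + (3 + A) = 1 + A)
m(d(13), (-5 + 21)²)/(-4158796) = 3157/(-4158796) = 3157*(-1/4158796) = -3157/4158796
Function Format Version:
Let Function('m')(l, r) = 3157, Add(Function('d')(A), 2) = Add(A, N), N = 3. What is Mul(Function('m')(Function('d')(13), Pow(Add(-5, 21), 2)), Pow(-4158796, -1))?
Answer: Rational(-3157, 4158796) ≈ -0.00075911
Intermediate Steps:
Function('d')(A) = Add(1, A) (Function('d')(A) = Add(-2, Add(A, 3)) = Add(-2, Add(3, A)) = Add(1, A))
Mul(Function('m')(Function('d')(13), Pow(Add(-5, 21), 2)), Pow(-4158796, -1)) = Mul(3157, Pow(-4158796, -1)) = Mul(3157, Rational(-1, 4158796)) = Rational(-3157, 4158796)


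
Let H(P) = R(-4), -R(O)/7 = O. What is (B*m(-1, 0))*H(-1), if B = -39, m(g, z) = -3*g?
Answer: -3276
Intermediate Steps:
R(O) = -7*O
H(P) = 28 (H(P) = -7*(-4) = 28)
(B*m(-1, 0))*H(-1) = -(-117)*(-1)*28 = -39*3*28 = -117*28 = -3276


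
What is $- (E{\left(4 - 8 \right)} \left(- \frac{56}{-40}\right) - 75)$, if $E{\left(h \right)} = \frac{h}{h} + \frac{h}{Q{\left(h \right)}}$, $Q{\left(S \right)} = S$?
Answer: $\frac{361}{5} \approx 72.2$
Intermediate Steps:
$E{\left(h \right)} = 2$ ($E{\left(h \right)} = \frac{h}{h} + \frac{h}{h} = 1 + 1 = 2$)
$- (E{\left(4 - 8 \right)} \left(- \frac{56}{-40}\right) - 75) = - (2 \left(- \frac{56}{-40}\right) - 75) = - (2 \left(\left(-56\right) \left(- \frac{1}{40}\right)\right) - 75) = - (2 \cdot \frac{7}{5} - 75) = - (\frac{14}{5} - 75) = \left(-1\right) \left(- \frac{361}{5}\right) = \frac{361}{5}$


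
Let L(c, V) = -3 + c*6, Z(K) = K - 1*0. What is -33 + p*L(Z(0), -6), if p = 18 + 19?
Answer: -144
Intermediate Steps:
Z(K) = K (Z(K) = K + 0 = K)
L(c, V) = -3 + 6*c
p = 37
-33 + p*L(Z(0), -6) = -33 + 37*(-3 + 6*0) = -33 + 37*(-3 + 0) = -33 + 37*(-3) = -33 - 111 = -144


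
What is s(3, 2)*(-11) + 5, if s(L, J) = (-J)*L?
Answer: 71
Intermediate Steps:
s(L, J) = -J*L
s(3, 2)*(-11) + 5 = -1*2*3*(-11) + 5 = -6*(-11) + 5 = 66 + 5 = 71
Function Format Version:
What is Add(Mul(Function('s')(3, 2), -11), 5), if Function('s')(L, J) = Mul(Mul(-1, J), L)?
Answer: 71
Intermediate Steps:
Function('s')(L, J) = Mul(-1, J, L)
Add(Mul(Function('s')(3, 2), -11), 5) = Add(Mul(Mul(-1, 2, 3), -11), 5) = Add(Mul(-6, -11), 5) = Add(66, 5) = 71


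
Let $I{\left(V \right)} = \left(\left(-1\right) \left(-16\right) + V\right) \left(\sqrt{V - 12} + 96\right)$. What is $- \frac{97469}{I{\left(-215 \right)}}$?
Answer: $\frac{9357024}{1879157} - \frac{97469 i \sqrt{227}}{1879157} \approx 4.9794 - 0.78148 i$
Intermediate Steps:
$I{\left(V \right)} = \left(16 + V\right) \left(96 + \sqrt{-12 + V}\right)$ ($I{\left(V \right)} = \left(16 + V\right) \left(\sqrt{-12 + V} + 96\right) = \left(16 + V\right) \left(96 + \sqrt{-12 + V}\right)$)
$- \frac{97469}{I{\left(-215 \right)}} = - \frac{97469}{1536 + 16 \sqrt{-12 - 215} + 96 \left(-215\right) - 215 \sqrt{-12 - 215}} = - \frac{97469}{1536 + 16 \sqrt{-227} - 20640 - 215 \sqrt{-227}} = - \frac{97469}{1536 + 16 i \sqrt{227} - 20640 - 215 i \sqrt{227}} = - \frac{97469}{-19104 - 199 i \sqrt{227}}$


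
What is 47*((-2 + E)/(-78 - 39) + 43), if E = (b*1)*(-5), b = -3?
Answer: 18142/9 ≈ 2015.8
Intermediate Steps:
E = 15 (E = -3*1*(-5) = -3*(-5) = 15)
47*((-2 + E)/(-78 - 39) + 43) = 47*((-2 + 15)/(-78 - 39) + 43) = 47*(13/(-117) + 43) = 47*(13*(-1/117) + 43) = 47*(-⅑ + 43) = 47*(386/9) = 18142/9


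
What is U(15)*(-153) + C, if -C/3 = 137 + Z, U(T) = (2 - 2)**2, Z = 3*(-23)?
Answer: -204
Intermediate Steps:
Z = -69
U(T) = 0 (U(T) = 0**2 = 0)
C = -204 (C = -3*(137 - 69) = -3*68 = -204)
U(15)*(-153) + C = 0*(-153) - 204 = 0 - 204 = -204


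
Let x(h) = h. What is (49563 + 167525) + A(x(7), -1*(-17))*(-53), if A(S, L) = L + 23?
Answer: 214968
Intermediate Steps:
A(S, L) = 23 + L
(49563 + 167525) + A(x(7), -1*(-17))*(-53) = (49563 + 167525) + (23 - 1*(-17))*(-53) = 217088 + (23 + 17)*(-53) = 217088 + 40*(-53) = 217088 - 2120 = 214968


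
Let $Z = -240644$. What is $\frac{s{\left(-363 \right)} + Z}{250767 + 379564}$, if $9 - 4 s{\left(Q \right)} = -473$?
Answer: $- \frac{481047}{1260662} \approx -0.38158$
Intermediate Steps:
$s{\left(Q \right)} = \frac{241}{2}$ ($s{\left(Q \right)} = \frac{9}{4} - - \frac{473}{4} = \frac{9}{4} + \frac{473}{4} = \frac{241}{2}$)
$\frac{s{\left(-363 \right)} + Z}{250767 + 379564} = \frac{\frac{241}{2} - 240644}{250767 + 379564} = - \frac{481047}{2 \cdot 630331} = \left(- \frac{481047}{2}\right) \frac{1}{630331} = - \frac{481047}{1260662}$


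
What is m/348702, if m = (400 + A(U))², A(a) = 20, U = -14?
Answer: 29400/58117 ≈ 0.50588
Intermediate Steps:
m = 176400 (m = (400 + 20)² = 420² = 176400)
m/348702 = 176400/348702 = 176400*(1/348702) = 29400/58117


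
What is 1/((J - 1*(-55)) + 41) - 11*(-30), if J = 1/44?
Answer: 1394294/4225 ≈ 330.01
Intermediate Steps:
J = 1/44 ≈ 0.022727
1/((J - 1*(-55)) + 41) - 11*(-30) = 1/((1/44 - 1*(-55)) + 41) - 11*(-30) = 1/((1/44 + 55) + 41) + 330 = 1/(2421/44 + 41) + 330 = 1/(4225/44) + 330 = 44/4225 + 330 = 1394294/4225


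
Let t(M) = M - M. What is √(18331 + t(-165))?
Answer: √18331 ≈ 135.39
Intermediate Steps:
t(M) = 0
√(18331 + t(-165)) = √(18331 + 0) = √18331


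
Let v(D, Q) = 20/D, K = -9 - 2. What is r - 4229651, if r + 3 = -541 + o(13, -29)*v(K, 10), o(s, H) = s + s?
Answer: -46532665/11 ≈ -4.2302e+6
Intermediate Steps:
K = -11
o(s, H) = 2*s
r = -6504/11 (r = -3 + (-541 + (2*13)*(20/(-11))) = -3 + (-541 + 26*(20*(-1/11))) = -3 + (-541 + 26*(-20/11)) = -3 + (-541 - 520/11) = -3 - 6471/11 = -6504/11 ≈ -591.27)
r - 4229651 = -6504/11 - 4229651 = -46532665/11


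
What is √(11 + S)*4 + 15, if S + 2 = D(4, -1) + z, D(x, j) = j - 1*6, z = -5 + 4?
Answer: 19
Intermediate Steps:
z = -1
D(x, j) = -6 + j (D(x, j) = j - 6 = -6 + j)
S = -10 (S = -2 + ((-6 - 1) - 1) = -2 + (-7 - 1) = -2 - 8 = -10)
√(11 + S)*4 + 15 = √(11 - 10)*4 + 15 = √1*4 + 15 = 1*4 + 15 = 4 + 15 = 19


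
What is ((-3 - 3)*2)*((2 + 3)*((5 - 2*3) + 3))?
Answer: -120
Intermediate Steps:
((-3 - 3)*2)*((2 + 3)*((5 - 2*3) + 3)) = (-6*2)*(5*((5 - 6) + 3)) = -60*(-1 + 3) = -60*2 = -12*10 = -120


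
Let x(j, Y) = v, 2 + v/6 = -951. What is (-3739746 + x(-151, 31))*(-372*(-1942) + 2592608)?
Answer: -12416333014848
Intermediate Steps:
v = -5718 (v = -12 + 6*(-951) = -12 - 5706 = -5718)
x(j, Y) = -5718
(-3739746 + x(-151, 31))*(-372*(-1942) + 2592608) = (-3739746 - 5718)*(-372*(-1942) + 2592608) = -3745464*(722424 + 2592608) = -3745464*3315032 = -12416333014848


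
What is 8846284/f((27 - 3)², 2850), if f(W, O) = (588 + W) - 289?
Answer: 8846284/875 ≈ 10110.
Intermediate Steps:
f(W, O) = 299 + W
8846284/f((27 - 3)², 2850) = 8846284/(299 + (27 - 3)²) = 8846284/(299 + 24²) = 8846284/(299 + 576) = 8846284/875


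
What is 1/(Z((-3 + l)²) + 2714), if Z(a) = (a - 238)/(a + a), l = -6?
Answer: 162/439511 ≈ 0.00036859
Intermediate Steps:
Z(a) = (-238 + a)/(2*a) (Z(a) = (-238 + a)/((2*a)) = (-238 + a)*(1/(2*a)) = (-238 + a)/(2*a))
1/(Z((-3 + l)²) + 2714) = 1/((-238 + (-3 - 6)²)/(2*((-3 - 6)²)) + 2714) = 1/((-238 + (-9)²)/(2*((-9)²)) + 2714) = 1/((½)*(-238 + 81)/81 + 2714) = 1/((½)*(1/81)*(-157) + 2714) = 1/(-157/162 + 2714) = 1/(439511/162) = 162/439511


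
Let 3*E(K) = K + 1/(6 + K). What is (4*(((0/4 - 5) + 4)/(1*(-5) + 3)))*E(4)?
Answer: 41/15 ≈ 2.7333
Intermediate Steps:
E(K) = K/3 + 1/(3*(6 + K)) (E(K) = (K + 1/(6 + K))/3 = K/3 + 1/(3*(6 + K)))
(4*(((0/4 - 5) + 4)/(1*(-5) + 3)))*E(4) = (4*(((0/4 - 5) + 4)/(1*(-5) + 3)))*((1 + 4² + 6*4)/(3*(6 + 4))) = (4*(((0*(¼) - 5) + 4)/(-5 + 3)))*((⅓)*(1 + 16 + 24)/10) = (4*(((0 - 5) + 4)/(-2)))*((⅓)*(⅒)*41) = (4*((-5 + 4)*(-½)))*(41/30) = (4*(-1*(-½)))*(41/30) = (4*(½))*(41/30) = 2*(41/30) = 41/15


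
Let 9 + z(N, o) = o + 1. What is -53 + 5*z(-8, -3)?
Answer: -108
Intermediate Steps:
z(N, o) = -8 + o (z(N, o) = -9 + (o + 1) = -9 + (1 + o) = -8 + o)
-53 + 5*z(-8, -3) = -53 + 5*(-8 - 3) = -53 + 5*(-11) = -53 - 55 = -108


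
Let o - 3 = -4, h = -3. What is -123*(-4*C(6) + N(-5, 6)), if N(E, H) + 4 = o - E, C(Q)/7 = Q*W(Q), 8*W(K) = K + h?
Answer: 7749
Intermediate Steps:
o = -1 (o = 3 - 4 = -1)
W(K) = -3/8 + K/8 (W(K) = (K - 3)/8 = (-3 + K)/8 = -3/8 + K/8)
C(Q) = 7*Q*(-3/8 + Q/8) (C(Q) = 7*(Q*(-3/8 + Q/8)) = 7*Q*(-3/8 + Q/8))
N(E, H) = -5 - E (N(E, H) = -4 + (-1 - E) = -5 - E)
-123*(-4*C(6) + N(-5, 6)) = -123*(-7*6*(-3 + 6)/2 + (-5 - 1*(-5))) = -123*(-7*6*3/2 + (-5 + 5)) = -123*(-4*63/4 + 0) = -123*(-63 + 0) = -123*(-63) = 7749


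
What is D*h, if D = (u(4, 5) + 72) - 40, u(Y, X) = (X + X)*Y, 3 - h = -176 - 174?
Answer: 25416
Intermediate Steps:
h = 353 (h = 3 - (-176 - 174) = 3 - 1*(-350) = 3 + 350 = 353)
u(Y, X) = 2*X*Y (u(Y, X) = (2*X)*Y = 2*X*Y)
D = 72 (D = (2*5*4 + 72) - 40 = (40 + 72) - 40 = 112 - 40 = 72)
D*h = 72*353 = 25416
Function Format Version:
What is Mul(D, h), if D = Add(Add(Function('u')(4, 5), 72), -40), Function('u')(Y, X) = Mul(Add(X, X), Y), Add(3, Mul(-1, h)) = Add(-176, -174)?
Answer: 25416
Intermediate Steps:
h = 353 (h = Add(3, Mul(-1, Add(-176, -174))) = Add(3, Mul(-1, -350)) = Add(3, 350) = 353)
Function('u')(Y, X) = Mul(2, X, Y) (Function('u')(Y, X) = Mul(Mul(2, X), Y) = Mul(2, X, Y))
D = 72 (D = Add(Add(Mul(2, 5, 4), 72), -40) = Add(Add(40, 72), -40) = Add(112, -40) = 72)
Mul(D, h) = Mul(72, 353) = 25416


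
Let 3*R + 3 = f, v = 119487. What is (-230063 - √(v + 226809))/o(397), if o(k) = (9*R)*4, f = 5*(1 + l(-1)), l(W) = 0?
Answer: -230063/24 - √86574/12 ≈ -9610.5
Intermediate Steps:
f = 5 (f = 5*(1 + 0) = 5*1 = 5)
R = ⅔ (R = -1 + (⅓)*5 = -1 + 5/3 = ⅔ ≈ 0.66667)
o(k) = 24 (o(k) = (9*(⅔))*4 = 6*4 = 24)
(-230063 - √(v + 226809))/o(397) = (-230063 - √(119487 + 226809))/24 = (-230063 - √346296)*(1/24) = (-230063 - 2*√86574)*(1/24) = -230063/24 - √86574/12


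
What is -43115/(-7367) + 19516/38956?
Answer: 455840578/71747213 ≈ 6.3534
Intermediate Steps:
-43115/(-7367) + 19516/38956 = -43115*(-1/7367) + 19516*(1/38956) = 43115/7367 + 4879/9739 = 455840578/71747213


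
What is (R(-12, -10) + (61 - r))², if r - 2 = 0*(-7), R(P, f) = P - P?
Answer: 3481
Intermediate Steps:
R(P, f) = 0
r = 2 (r = 2 + 0*(-7) = 2 + 0 = 2)
(R(-12, -10) + (61 - r))² = (0 + (61 - 1*2))² = (0 + (61 - 2))² = (0 + 59)² = 59² = 3481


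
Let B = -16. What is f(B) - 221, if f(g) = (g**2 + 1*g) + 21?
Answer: 40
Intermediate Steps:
f(g) = 21 + g + g**2 (f(g) = (g**2 + g) + 21 = (g + g**2) + 21 = 21 + g + g**2)
f(B) - 221 = (21 - 16 + (-16)**2) - 221 = (21 - 16 + 256) - 221 = 261 - 221 = 40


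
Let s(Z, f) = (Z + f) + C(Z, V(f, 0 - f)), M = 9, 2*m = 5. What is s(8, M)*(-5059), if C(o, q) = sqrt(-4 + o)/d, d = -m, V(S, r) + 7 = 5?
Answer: -409779/5 ≈ -81956.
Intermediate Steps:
m = 5/2 (m = (1/2)*5 = 5/2 ≈ 2.5000)
V(S, r) = -2 (V(S, r) = -7 + 5 = -2)
d = -5/2 (d = -1*5/2 = -5/2 ≈ -2.5000)
C(o, q) = -2*sqrt(-4 + o)/5 (C(o, q) = sqrt(-4 + o)/(-5/2) = sqrt(-4 + o)*(-2/5) = -2*sqrt(-4 + o)/5)
s(Z, f) = Z + f - 2*sqrt(-4 + Z)/5 (s(Z, f) = (Z + f) - 2*sqrt(-4 + Z)/5 = Z + f - 2*sqrt(-4 + Z)/5)
s(8, M)*(-5059) = (8 + 9 - 2*sqrt(-4 + 8)/5)*(-5059) = (8 + 9 - 2*sqrt(4)/5)*(-5059) = (8 + 9 - 2/5*2)*(-5059) = (8 + 9 - 4/5)*(-5059) = (81/5)*(-5059) = -409779/5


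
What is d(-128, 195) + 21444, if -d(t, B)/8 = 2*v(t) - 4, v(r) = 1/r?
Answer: 171809/8 ≈ 21476.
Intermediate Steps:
d(t, B) = 32 - 16/t (d(t, B) = -8*(2/t - 4) = -8*(-4 + 2/t) = 32 - 16/t)
d(-128, 195) + 21444 = (32 - 16/(-128)) + 21444 = (32 - 16*(-1/128)) + 21444 = (32 + ⅛) + 21444 = 257/8 + 21444 = 171809/8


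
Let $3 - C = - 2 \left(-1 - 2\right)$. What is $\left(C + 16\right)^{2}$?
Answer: $169$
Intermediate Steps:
$C = -3$ ($C = 3 - - 2 \left(-1 - 2\right) = 3 - \left(-2\right) \left(-3\right) = 3 - 6 = -3$)
$\left(C + 16\right)^{2} = \left(-3 + 16\right)^{2} = 13^{2} = 169$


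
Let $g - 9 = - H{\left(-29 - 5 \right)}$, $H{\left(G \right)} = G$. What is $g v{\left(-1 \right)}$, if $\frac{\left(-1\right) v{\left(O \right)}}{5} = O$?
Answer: $215$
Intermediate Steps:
$v{\left(O \right)} = - 5 O$
$g = 43$ ($g = 9 - \left(-29 - 5\right) = 9 - -34 = 9 + 34 = 43$)
$g v{\left(-1 \right)} = 43 \left(\left(-5\right) \left(-1\right)\right) = 43 \cdot 5 = 215$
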